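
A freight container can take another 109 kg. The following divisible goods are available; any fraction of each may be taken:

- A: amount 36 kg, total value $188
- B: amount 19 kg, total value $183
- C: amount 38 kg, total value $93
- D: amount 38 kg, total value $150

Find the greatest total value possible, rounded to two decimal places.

Take in order of value per unit:
- B (183/19 per unit): all 19 → value 183, running total 183.00
- A (188/36 per unit): all 36 → value 188, running total 371.00
- D (150/38 per unit): all 38 → value 150, running total 521.00
- C (93/38 per unit): 16 of 38 → value 16×93/38 = 39.1579, running total 560.16
Total 560.16.

560.16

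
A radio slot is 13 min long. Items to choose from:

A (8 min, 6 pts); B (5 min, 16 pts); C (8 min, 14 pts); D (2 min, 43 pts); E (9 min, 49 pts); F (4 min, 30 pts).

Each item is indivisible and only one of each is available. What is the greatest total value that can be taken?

92 pts

Check high-value combinations within 13 min:
- D+E: duration 2+9=11, value 43+49=92
- B+D+F: duration 5+2+4=11, value 16+43+30=89
- E+F: duration 9+4=13, value 49+30=79
- D+F: duration 2+4=6, value 43+30=73
Best: 92 pts.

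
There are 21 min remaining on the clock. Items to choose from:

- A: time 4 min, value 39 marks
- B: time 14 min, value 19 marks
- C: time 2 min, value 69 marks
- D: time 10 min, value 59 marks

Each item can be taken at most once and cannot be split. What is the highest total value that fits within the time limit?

Check high-value combinations within 21 min:
- A+C+D: time 4+2+10=16, value 39+69+59=167
- C+D: time 2+10=12, value 69+59=128
- A+B+C: time 4+14+2=20, value 39+19+69=127
Best: 167 marks.

167 marks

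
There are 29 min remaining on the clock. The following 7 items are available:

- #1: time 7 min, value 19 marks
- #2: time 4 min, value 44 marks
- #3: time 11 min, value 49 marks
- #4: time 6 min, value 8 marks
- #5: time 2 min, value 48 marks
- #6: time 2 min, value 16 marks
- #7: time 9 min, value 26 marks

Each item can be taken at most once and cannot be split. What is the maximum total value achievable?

183 marks

This is a 0/1 knapsack; check combinations near the capacity.
- #2+#3+#5+#6+#7: time 4+11+2+2+9=28, value 44+49+48+16+26=183
- #1+#2+#3+#5+#6: time 7+4+11+2+2=26, value 19+44+49+48+16=176
- #2+#3+#5+#7: time 4+11+2+9=26, value 44+49+48+26=167
- #2+#3+#4+#5+#6: time 4+11+6+2+2=25, value 44+49+8+48+16=165
Best: 183 marks.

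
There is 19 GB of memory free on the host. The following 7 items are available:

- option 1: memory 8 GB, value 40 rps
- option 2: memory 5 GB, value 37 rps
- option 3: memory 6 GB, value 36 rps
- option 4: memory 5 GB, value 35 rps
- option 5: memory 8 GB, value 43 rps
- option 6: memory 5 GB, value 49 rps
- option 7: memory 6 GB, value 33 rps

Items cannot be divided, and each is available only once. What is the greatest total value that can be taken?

Check high-value combinations within 19 GB:
- option 2+option 5+option 6: memory 5+8+5=18, value 37+43+49=129
- option 3+option 5+option 6: memory 6+8+5=19, value 36+43+49=128
- option 4+option 5+option 6: memory 5+8+5=18, value 35+43+49=127
Best: 129 rps.

129 rps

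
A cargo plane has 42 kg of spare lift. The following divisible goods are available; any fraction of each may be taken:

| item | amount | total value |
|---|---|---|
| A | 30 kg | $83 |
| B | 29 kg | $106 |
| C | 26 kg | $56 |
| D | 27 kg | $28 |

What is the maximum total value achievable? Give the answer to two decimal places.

141.97

Take in order of value per unit:
- B (106/29 per unit): all 29 → value 106, running total 106.00
- A (83/30 per unit): 13 of 30 → value 13×83/30 = 35.9667, running total 141.97
Total 141.97.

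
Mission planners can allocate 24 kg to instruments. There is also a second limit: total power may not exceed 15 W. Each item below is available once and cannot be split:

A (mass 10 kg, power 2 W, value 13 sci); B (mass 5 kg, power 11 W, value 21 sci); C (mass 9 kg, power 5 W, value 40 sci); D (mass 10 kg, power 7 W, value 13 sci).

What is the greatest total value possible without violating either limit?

53 sci

Feasible sets respecting both limits:
- A+C: mass 19, power 7, value 53
- C+D: mass 19, power 12, value 53
- C: mass 9, power 5, value 40
Best: 53 sci.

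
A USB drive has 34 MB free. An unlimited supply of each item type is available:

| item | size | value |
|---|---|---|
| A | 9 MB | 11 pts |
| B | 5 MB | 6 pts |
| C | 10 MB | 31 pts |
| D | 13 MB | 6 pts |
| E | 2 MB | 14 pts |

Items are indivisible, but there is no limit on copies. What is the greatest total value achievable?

Best value-per-unit is E at 14/2, and filling with it alone uses size 17×2=34. No mix of the others beats 17×14 = 238.

238 pts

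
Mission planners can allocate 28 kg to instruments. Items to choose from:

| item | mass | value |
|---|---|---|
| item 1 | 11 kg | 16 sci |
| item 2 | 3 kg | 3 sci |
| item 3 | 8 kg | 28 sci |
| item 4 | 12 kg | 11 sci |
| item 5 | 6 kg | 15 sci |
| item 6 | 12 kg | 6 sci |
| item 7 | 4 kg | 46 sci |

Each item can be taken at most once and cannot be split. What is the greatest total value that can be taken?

93 sci

This is a 0/1 knapsack; check combinations near the capacity.
- item 1+item 2+item 3+item 7: mass 11+3+8+4=26, value 16+3+28+46=93
- item 2+item 3+item 5+item 7: mass 3+8+6+4=21, value 3+28+15+46=92
- item 1+item 3+item 7: mass 11+8+4=23, value 16+28+46=90
- item 3+item 5+item 7: mass 8+6+4=18, value 28+15+46=89
- item 2+item 3+item 4+item 7: mass 3+8+12+4=27, value 3+28+11+46=88
Best: 93 sci.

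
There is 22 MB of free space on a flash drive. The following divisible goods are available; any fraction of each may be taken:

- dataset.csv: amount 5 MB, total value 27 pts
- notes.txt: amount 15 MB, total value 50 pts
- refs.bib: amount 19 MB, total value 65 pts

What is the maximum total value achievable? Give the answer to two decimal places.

85.16

Take in order of value per unit:
- dataset.csv (27/5 per unit): all 5 → value 27, running total 27.00
- refs.bib (65/19 per unit): 17 of 19 → value 17×65/19 = 58.1579, running total 85.16
Total 85.16.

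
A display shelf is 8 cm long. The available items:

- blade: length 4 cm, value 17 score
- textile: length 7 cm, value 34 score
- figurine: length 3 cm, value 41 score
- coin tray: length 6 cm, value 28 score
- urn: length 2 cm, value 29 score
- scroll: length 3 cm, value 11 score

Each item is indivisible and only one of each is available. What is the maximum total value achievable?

This is a 0/1 knapsack; check combinations near the capacity.
- figurine+urn+scroll: length 3+2+3=8, value 41+29+11=81
- figurine+urn: length 3+2=5, value 41+29=70
- blade+figurine: length 4+3=7, value 17+41=58
- coin tray+urn: length 6+2=8, value 28+29=57
- figurine+scroll: length 3+3=6, value 41+11=52
Best: 81 score.

81 score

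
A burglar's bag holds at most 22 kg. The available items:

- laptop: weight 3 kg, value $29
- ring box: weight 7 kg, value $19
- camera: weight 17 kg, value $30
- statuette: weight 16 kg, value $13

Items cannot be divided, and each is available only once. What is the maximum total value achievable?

$59

Check high-value combinations within 22 kg:
- laptop+camera: weight 3+17=20, value 29+30=59
- laptop+ring box: weight 3+7=10, value 29+19=48
- laptop+statuette: weight 3+16=19, value 29+13=42
- camera: weight 17, value 30
Best: $59.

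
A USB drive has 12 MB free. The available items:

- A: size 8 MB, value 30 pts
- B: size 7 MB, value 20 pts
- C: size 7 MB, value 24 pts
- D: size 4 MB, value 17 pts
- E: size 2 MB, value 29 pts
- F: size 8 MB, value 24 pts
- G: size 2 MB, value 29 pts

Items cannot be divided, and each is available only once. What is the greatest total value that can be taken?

88 pts

Check high-value combinations within 12 MB:
- A+E+G: size 8+2+2=12, value 30+29+29=88
- C+E+G: size 7+2+2=11, value 24+29+29=82
- E+F+G: size 2+8+2=12, value 29+24+29=82
- B+E+G: size 7+2+2=11, value 20+29+29=78
Best: 88 pts.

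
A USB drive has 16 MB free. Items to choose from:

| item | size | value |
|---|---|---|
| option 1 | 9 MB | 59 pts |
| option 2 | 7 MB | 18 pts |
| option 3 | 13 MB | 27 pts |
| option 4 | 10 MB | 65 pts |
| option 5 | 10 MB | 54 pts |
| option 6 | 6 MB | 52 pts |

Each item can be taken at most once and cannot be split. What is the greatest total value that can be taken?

This is a 0/1 knapsack; check combinations near the capacity.
- option 4+option 6: size 10+6=16, value 65+52=117
- option 1+option 6: size 9+6=15, value 59+52=111
- option 5+option 6: size 10+6=16, value 54+52=106
Best: 117 pts.

117 pts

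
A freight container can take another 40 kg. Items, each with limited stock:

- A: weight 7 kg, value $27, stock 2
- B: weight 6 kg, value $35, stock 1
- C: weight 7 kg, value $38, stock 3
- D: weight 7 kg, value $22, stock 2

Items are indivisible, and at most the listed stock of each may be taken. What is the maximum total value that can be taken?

$176

Best selections within weight 40 and stock limits:
- 1×A + 1×B + 3×C: weight 34, value 176
- 1×B + 3×C + 1×D: weight 34, value 171
- 2×A + 3×C: weight 35, value 168
- 2×A + 1×B + 2×C: weight 34, value 165
Best: $176.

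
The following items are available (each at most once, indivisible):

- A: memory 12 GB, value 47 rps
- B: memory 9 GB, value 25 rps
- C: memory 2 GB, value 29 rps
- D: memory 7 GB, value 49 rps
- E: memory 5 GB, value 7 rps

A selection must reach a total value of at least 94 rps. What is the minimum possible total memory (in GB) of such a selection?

Subsets with value ≥ 94, sorted by total memory:
- B+C+D: memory 18, value 103
- A+D: memory 19, value 96
Minimum memory: 18 GB.

18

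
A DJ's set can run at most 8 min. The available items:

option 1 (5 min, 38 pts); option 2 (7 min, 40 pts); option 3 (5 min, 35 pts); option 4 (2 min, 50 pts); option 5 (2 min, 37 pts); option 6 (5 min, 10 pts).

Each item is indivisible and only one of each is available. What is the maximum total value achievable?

88 pts

Check high-value combinations within 8 min:
- option 1+option 4: duration 5+2=7, value 38+50=88
- option 4+option 5: duration 2+2=4, value 50+37=87
- option 3+option 4: duration 5+2=7, value 35+50=85
Best: 88 pts.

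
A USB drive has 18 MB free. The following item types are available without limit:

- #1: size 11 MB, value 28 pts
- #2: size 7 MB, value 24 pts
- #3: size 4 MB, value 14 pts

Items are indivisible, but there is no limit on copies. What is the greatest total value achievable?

Best value-per-unit is #3 at 14/4; filling with it alone gives 4×14 = 56.
Optimal mix: 2×#2 + 1×#3 → size 18, value 62.

62 pts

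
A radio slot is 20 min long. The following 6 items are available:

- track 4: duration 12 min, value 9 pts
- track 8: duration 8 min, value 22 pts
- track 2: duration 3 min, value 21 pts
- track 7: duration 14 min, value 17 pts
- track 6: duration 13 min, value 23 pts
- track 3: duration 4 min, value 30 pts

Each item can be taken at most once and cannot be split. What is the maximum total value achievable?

74 pts

Check high-value combinations within 20 min:
- track 2+track 6+track 3: duration 3+13+4=20, value 21+23+30=74
- track 8+track 2+track 3: duration 8+3+4=15, value 22+21+30=73
- track 4+track 2+track 3: duration 12+3+4=19, value 9+21+30=60
Best: 74 pts.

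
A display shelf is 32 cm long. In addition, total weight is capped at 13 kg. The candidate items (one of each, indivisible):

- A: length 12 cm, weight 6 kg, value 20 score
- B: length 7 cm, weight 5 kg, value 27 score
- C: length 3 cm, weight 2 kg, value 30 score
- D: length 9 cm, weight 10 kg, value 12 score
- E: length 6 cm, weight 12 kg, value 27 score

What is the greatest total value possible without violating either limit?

77 score

Feasible sets respecting both limits:
- A+B+C: length 22, weight 13, value 77
- B+C: length 10, weight 7, value 57
- A+C: length 15, weight 8, value 50
Best: 77 score.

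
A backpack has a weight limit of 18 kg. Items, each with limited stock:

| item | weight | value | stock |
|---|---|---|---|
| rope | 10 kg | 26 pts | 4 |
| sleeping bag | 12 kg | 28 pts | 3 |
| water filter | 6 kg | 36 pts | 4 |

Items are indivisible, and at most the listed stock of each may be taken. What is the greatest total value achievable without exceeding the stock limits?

108 pts

Best selections within weight 18 and stock limits:
- 3×water filter: weight 18, value 108
- 2×water filter: weight 12, value 72
- 1×sleeping bag + 1×water filter: weight 18, value 64
Best: 108 pts.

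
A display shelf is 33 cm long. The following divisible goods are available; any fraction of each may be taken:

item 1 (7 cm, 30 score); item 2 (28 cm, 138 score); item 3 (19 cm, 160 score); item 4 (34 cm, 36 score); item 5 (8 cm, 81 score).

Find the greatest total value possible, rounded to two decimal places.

Take in order of value per unit:
- item 5 (81/8 per unit): all 8 → value 81, running total 81.00
- item 3 (160/19 per unit): all 19 → value 160, running total 241.00
- item 2 (138/28 per unit): 6 of 28 → value 6×138/28 = 29.5714, running total 270.57
Total 270.57.

270.57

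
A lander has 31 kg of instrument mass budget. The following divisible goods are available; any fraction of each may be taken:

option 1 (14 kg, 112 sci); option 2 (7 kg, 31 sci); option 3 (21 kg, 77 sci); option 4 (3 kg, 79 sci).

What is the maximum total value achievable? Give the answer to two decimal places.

247.67

Take in order of value per unit:
- option 4 (79/3 per unit): all 3 → value 79, running total 79.00
- option 1 (112/14 per unit): all 14 → value 112, running total 191.00
- option 2 (31/7 per unit): all 7 → value 31, running total 222.00
- option 3 (77/21 per unit): 7 of 21 → value 7×77/21 = 25.6667, running total 247.67
Total 247.67.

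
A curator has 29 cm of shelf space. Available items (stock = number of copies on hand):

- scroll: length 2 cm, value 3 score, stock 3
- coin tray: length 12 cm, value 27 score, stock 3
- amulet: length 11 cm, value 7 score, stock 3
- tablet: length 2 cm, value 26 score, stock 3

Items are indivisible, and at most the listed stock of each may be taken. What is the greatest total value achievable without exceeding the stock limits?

Best selections within length 29 and stock limits:
- 3×scroll + 1×coin tray + 3×tablet: length 24, value 114
- 1×coin tray + 1×amulet + 3×tablet: length 29, value 112
- 2×scroll + 1×coin tray + 3×tablet: length 22, value 111
Best: 114 score.

114 score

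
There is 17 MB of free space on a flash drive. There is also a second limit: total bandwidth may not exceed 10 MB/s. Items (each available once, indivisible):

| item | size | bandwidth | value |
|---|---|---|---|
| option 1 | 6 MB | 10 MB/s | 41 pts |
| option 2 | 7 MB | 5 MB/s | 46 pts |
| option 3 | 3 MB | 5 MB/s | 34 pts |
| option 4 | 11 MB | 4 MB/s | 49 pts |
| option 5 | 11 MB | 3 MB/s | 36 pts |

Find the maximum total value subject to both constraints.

Feasible sets respecting both limits:
- option 3+option 4: size 14, bandwidth 9, value 83
- option 2+option 3: size 10, bandwidth 10, value 80
- option 3+option 5: size 14, bandwidth 8, value 70
- option 4: size 11, bandwidth 4, value 49
Best: 83 pts.

83 pts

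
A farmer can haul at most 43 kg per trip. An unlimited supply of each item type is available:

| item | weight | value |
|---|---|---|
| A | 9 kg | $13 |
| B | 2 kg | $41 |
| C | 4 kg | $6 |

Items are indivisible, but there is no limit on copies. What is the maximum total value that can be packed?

$861

Best value-per-unit is B at 41/2, and filling with it alone uses weight 21×2=42. No mix of the others beats 21×41 = 861.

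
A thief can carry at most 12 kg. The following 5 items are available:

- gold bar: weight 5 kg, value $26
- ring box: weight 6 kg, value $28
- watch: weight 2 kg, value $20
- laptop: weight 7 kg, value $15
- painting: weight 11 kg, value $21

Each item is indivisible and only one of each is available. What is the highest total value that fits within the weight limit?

$54

Check high-value combinations within 12 kg:
- gold bar+ring box: weight 5+6=11, value 26+28=54
- ring box+watch: weight 6+2=8, value 28+20=48
- gold bar+watch: weight 5+2=7, value 26+20=46
Best: $54.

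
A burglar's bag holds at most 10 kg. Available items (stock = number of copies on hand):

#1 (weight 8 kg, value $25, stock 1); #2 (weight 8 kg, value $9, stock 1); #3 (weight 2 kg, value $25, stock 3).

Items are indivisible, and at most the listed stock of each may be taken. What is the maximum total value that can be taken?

$75

Best selections within weight 10 and stock limits:
- 3×#3: weight 6, value 75
- 2×#3: weight 4, value 50
Best: $75.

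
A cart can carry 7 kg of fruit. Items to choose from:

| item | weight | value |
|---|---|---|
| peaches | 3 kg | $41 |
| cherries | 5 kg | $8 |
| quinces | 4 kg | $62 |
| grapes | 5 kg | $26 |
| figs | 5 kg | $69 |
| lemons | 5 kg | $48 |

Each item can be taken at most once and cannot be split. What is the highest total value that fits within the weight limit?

Check high-value combinations within 7 kg:
- peaches+quinces: weight 3+4=7, value 41+62=103
- figs: weight 5, value 69
- quinces: weight 4, value 62
- lemons: weight 5, value 48
- peaches: weight 3, value 41
Best: $103.

$103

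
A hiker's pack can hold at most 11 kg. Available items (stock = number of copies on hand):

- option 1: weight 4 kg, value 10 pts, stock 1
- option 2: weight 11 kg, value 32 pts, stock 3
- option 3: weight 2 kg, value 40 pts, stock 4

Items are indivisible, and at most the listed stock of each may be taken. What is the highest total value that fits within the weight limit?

160 pts

Top feasible selections:
- 4×option 3: weight 8, value 160
- 1×option 1 + 3×option 3: weight 10, value 130
- 3×option 3: weight 6, value 120
- 1×option 1 + 2×option 3: weight 8, value 90
Best: 160 pts.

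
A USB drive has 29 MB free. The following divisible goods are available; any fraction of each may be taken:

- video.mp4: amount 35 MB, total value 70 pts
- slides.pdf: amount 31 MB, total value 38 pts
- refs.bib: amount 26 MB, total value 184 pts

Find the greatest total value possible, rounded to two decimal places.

190.00

Take in order of value per unit:
- refs.bib (184/26 per unit): all 26 → value 184, running total 184.00
- video.mp4 (70/35 per unit): 3 of 35 → value 3×70/35 = 6.0000, running total 190.00
Total 190.00.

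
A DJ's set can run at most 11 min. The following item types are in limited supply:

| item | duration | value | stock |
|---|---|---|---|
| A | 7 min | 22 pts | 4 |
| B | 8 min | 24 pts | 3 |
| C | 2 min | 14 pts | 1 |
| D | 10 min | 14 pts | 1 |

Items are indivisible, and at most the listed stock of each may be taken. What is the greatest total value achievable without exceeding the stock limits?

Top feasible selections:
- 1×B + 1×C: duration 10, value 38
- 1×A + 1×C: duration 9, value 36
- 1×B: duration 8, value 24
Best: 38 pts.

38 pts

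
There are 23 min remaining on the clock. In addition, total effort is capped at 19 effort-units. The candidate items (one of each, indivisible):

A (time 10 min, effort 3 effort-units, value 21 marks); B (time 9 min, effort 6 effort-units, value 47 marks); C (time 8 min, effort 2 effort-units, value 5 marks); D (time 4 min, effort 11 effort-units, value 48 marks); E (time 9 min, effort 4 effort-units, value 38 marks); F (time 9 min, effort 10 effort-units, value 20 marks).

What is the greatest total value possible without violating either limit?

107 marks

Feasible sets respecting both limits:
- A+D+E: time 23, effort 18, value 107
- B+C+D: time 21, effort 19, value 100
- B+D: time 13, effort 17, value 95
- C+D+E: time 21, effort 17, value 91
Best: 107 marks.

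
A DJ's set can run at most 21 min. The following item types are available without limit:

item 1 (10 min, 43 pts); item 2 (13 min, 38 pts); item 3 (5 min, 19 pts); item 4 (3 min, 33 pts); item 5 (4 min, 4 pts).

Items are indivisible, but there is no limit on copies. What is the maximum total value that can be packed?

Best value-per-unit is item 4 at 33/3, and filling with it alone uses duration 7×3=21. No mix of the others beats 7×33 = 231.

231 pts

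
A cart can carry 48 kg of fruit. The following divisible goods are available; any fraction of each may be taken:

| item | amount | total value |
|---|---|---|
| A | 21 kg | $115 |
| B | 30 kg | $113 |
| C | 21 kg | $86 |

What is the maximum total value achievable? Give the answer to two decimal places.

Take in order of value per unit:
- A (115/21 per unit): all 21 → value 115, running total 115.00
- C (86/21 per unit): all 21 → value 86, running total 201.00
- B (113/30 per unit): 6 of 30 → value 6×113/30 = 22.6000, running total 223.60
Total 223.60.

223.60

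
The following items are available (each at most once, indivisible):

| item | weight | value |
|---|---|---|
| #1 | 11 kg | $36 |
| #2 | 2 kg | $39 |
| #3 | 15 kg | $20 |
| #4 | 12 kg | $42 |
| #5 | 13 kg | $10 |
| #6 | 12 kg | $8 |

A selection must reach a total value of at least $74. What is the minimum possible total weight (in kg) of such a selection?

13

Subsets with value ≥ 74, sorted by total weight:
- #1+#2: weight 13, value 75
- #2+#4: weight 14, value 81
- #1+#4: weight 23, value 78
- #1+#2+#4: weight 25, value 117
Minimum weight: 13 kg.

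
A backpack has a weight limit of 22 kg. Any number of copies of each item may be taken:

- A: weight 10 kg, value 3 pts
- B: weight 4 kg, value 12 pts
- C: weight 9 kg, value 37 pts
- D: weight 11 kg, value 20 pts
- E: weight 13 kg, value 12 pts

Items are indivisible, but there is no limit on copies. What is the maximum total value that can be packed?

86 pts

Best value-per-unit is C at 37/9; filling with it alone gives 2×37 = 74.
Optimal mix: 1×B + 2×C → weight 22, value 86.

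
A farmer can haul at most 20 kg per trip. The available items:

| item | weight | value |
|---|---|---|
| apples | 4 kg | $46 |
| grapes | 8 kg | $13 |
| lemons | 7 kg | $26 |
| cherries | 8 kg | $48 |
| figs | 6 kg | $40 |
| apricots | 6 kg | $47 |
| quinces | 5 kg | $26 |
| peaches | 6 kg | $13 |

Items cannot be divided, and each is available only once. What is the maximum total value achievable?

Check high-value combinations within 20 kg:
- apples+cherries+apricots: weight 4+8+6=18, value 46+48+47=141
- cherries+figs+apricots: weight 8+6+6=20, value 48+40+47=135
- apples+cherries+figs: weight 4+8+6=18, value 46+48+40=134
Best: $141.

$141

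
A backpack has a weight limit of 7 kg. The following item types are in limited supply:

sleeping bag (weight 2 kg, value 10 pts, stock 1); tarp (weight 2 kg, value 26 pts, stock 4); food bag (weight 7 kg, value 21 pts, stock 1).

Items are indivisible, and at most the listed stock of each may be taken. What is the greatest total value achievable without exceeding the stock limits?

Best selections within weight 7 and stock limits:
- 3×tarp: weight 6, value 78
- 1×sleeping bag + 2×tarp: weight 6, value 62
- 2×tarp: weight 4, value 52
- 1×sleeping bag + 1×tarp: weight 4, value 36
Best: 78 pts.

78 pts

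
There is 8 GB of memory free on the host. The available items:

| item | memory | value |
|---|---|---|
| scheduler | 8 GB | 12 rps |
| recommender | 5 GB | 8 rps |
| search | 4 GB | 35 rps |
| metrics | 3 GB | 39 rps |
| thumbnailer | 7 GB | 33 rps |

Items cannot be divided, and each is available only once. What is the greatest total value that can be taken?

Check high-value combinations within 8 GB:
- search+metrics: memory 4+3=7, value 35+39=74
- recommender+metrics: memory 5+3=8, value 8+39=47
- metrics: memory 3, value 39
- search: memory 4, value 35
Best: 74 rps.

74 rps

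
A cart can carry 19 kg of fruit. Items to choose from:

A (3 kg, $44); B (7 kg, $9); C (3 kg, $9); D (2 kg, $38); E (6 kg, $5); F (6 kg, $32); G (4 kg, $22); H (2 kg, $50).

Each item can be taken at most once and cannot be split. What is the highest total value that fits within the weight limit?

$186

Check high-value combinations within 19 kg:
- A+D+F+G+H: weight 3+2+6+4+2=17, value 44+38+32+22+50=186
- A+C+D+F+H: weight 3+3+2+6+2=16, value 44+9+38+32+50=173
- A+D+E+F+H: weight 3+2+6+6+2=19, value 44+38+5+32+50=169
Best: $186.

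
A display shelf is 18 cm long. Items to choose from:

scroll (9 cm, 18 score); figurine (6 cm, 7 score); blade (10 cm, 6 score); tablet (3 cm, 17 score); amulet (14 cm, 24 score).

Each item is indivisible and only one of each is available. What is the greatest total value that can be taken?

42 score

Check high-value combinations within 18 cm:
- scroll+figurine+tablet: length 9+6+3=18, value 18+7+17=42
- tablet+amulet: length 3+14=17, value 17+24=41
- scroll+tablet: length 9+3=12, value 18+17=35
Best: 42 score.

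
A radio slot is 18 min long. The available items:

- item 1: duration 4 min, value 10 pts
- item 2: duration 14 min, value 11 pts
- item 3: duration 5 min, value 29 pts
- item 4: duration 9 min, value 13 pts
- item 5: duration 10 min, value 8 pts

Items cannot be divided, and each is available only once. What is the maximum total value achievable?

52 pts

Check high-value combinations within 18 min:
- item 1+item 3+item 4: duration 4+5+9=18, value 10+29+13=52
- item 3+item 4: duration 5+9=14, value 29+13=42
- item 1+item 3: duration 4+5=9, value 10+29=39
- item 3+item 5: duration 5+10=15, value 29+8=37
- item 3: duration 5, value 29
Best: 52 pts.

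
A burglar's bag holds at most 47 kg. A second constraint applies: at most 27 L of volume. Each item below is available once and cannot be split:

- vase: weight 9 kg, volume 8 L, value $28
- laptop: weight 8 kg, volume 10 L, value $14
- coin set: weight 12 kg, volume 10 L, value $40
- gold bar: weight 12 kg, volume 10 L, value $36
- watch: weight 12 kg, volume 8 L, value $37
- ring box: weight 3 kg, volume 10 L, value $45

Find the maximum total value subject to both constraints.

$110

Feasible sets respecting both limits:
- vase+watch+ring box: weight 24, volume 26, value 110
- vase+coin set+watch: weight 33, volume 26, value 105
- vase+gold bar+watch: weight 33, volume 26, value 101
- coin set+ring box: weight 15, volume 20, value 85
Best: $110.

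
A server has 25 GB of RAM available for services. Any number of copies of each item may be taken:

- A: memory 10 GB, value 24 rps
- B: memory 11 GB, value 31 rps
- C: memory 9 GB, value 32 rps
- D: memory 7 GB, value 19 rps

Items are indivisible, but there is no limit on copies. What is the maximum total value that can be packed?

83 rps

Best value-per-unit is C at 32/9; filling with it alone gives 2×32 = 64.
Optimal mix: 2×C + 1×D → memory 25, value 83.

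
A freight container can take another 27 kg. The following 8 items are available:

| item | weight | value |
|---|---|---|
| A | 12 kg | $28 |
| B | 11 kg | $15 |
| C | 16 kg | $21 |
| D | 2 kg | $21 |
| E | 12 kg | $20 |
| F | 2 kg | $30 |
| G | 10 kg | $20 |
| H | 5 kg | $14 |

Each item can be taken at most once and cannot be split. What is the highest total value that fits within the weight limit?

Check high-value combinations within 27 kg:
- A+D+F+G: weight 12+2+2+10=26, value 28+21+30+20=99
- A+B+D+F: weight 12+11+2+2=27, value 28+15+21+30=94
- A+D+F+H: weight 12+2+2+5=21, value 28+21+30+14=93
- D+E+F+G: weight 2+12+2+10=26, value 21+20+30+20=91
- B+D+F+G: weight 11+2+2+10=25, value 15+21+30+20=86
Best: $99.

$99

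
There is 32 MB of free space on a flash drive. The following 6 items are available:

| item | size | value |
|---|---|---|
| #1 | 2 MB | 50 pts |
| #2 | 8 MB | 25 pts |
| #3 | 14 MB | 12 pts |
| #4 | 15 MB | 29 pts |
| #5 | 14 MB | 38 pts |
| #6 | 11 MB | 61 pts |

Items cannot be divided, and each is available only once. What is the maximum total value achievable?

149 pts

This is a 0/1 knapsack; check combinations near the capacity.
- #1+#5+#6: size 2+14+11=27, value 50+38+61=149
- #1+#4+#6: size 2+15+11=28, value 50+29+61=140
- #1+#2+#6: size 2+8+11=21, value 50+25+61=136
- #1+#3+#6: size 2+14+11=27, value 50+12+61=123
- #1+#4+#5: size 2+15+14=31, value 50+29+38=117
Best: 149 pts.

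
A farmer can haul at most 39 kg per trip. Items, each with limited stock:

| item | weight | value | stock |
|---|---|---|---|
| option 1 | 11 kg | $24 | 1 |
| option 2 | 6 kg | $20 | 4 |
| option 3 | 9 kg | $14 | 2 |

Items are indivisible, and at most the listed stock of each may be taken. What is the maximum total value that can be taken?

Best selections within weight 39 and stock limits:
- 1×option 1 + 4×option 2: weight 35, value 104
- 1×option 1 + 3×option 2 + 1×option 3: weight 38, value 98
Best: $104.

$104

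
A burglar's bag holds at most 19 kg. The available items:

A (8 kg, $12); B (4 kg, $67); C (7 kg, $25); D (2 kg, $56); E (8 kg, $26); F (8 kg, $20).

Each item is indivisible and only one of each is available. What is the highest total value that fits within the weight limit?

Check high-value combinations within 19 kg:
- B+D+E: weight 4+2+8=14, value 67+56+26=149
- B+C+D: weight 4+7+2=13, value 67+25+56=148
- B+D+F: weight 4+2+8=14, value 67+56+20=143
- A+B+D: weight 8+4+2=14, value 12+67+56=135
Best: $149.

$149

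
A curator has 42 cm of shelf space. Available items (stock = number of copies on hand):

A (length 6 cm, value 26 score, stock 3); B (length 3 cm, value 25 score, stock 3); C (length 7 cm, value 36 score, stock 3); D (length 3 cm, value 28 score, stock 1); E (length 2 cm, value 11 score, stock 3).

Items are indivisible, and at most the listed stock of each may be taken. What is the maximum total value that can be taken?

Top feasible selections:
- 2×A + 3×B + 2×C + 1×D + 2×E: length 42, value 249
- 1×A + 3×B + 3×C + 1×D + 1×E: length 41, value 248
- 1×A + 2×B + 3×C + 1×D + 3×E: length 42, value 245
- 3×B + 3×C + 1×D + 3×E: length 39, value 244
Best: 249 score.

249 score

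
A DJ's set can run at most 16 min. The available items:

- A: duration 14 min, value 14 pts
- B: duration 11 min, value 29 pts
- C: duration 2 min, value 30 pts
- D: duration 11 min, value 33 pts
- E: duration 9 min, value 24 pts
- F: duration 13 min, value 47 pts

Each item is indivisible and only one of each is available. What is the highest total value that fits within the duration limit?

77 pts

Check high-value combinations within 16 min:
- C+F: duration 2+13=15, value 30+47=77
- C+D: duration 2+11=13, value 30+33=63
- B+C: duration 11+2=13, value 29+30=59
- C+E: duration 2+9=11, value 30+24=54
- F: duration 13, value 47
Best: 77 pts.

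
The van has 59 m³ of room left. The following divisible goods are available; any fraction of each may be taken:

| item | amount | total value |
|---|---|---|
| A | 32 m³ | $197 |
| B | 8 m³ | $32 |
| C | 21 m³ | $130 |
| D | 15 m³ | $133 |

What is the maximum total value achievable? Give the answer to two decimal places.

Take in order of value per unit:
- D (133/15 per unit): all 15 → value 133, running total 133.00
- C (130/21 per unit): all 21 → value 130, running total 263.00
- A (197/32 per unit): 23 of 32 → value 23×197/32 = 141.5938, running total 404.59
Total 404.59.

404.59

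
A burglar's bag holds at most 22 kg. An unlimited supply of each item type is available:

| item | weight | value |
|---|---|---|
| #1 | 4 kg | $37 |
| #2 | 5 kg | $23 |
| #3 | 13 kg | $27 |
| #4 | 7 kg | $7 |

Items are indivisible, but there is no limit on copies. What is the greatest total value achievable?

$185

Best value-per-unit is #1 at 37/4, and filling with it alone uses weight 5×4=20. No mix of the others beats 5×37 = 185.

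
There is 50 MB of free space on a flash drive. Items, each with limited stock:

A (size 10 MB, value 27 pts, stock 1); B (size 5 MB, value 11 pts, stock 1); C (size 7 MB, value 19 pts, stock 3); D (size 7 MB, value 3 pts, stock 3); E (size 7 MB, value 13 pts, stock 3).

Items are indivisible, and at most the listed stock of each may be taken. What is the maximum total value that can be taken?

121 pts

Best selections within size 50 and stock limits:
- 1×A + 1×B + 3×C + 2×E: size 50, value 121
- 1×A + 1×B + 2×C + 3×E: size 50, value 115
Best: 121 pts.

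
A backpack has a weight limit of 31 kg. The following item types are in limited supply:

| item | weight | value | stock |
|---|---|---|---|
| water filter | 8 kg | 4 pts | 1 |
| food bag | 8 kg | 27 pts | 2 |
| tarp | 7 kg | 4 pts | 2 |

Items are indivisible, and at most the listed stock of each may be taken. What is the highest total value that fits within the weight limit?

Top feasible selections:
- 2×food bag + 2×tarp: weight 30, value 62
- 1×water filter + 2×food bag + 1×tarp: weight 31, value 62
- 2×food bag + 1×tarp: weight 23, value 58
- 1×water filter + 2×food bag: weight 24, value 58
Best: 62 pts.

62 pts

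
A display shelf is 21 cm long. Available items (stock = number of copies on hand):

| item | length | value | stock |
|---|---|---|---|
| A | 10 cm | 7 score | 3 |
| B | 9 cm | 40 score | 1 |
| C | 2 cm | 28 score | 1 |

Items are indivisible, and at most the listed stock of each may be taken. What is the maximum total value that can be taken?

75 score

Best selections within length 21 and stock limits:
- 1×A + 1×B + 1×C: length 21, value 75
- 1×B + 1×C: length 11, value 68
Best: 75 score.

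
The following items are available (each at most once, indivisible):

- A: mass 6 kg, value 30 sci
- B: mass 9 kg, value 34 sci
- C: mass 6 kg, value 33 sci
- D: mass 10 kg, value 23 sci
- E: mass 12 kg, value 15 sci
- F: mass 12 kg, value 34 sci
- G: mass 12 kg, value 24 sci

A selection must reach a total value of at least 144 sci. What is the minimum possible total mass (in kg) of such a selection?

Subsets with value ≥ 144, sorted by total mass:
- A+B+C+D+F: mass 43, value 154
- A+B+C+D+G: mass 43, value 144
- A+B+C+F+G: mass 45, value 155
Minimum mass: 43 kg.

43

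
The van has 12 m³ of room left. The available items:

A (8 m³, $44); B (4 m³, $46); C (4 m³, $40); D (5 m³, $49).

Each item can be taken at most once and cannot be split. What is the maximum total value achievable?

This is a 0/1 knapsack; check combinations near the capacity.
- B+D: volume 4+5=9, value 46+49=95
- A+B: volume 8+4=12, value 44+46=90
- C+D: volume 4+5=9, value 40+49=89
Best: $95.

$95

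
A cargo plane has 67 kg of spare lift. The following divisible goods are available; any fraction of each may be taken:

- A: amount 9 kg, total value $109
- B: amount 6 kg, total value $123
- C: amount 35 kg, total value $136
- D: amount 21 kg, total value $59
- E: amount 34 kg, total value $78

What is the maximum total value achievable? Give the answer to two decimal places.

Take in order of value per unit:
- B (123/6 per unit): all 6 → value 123, running total 123.00
- A (109/9 per unit): all 9 → value 109, running total 232.00
- C (136/35 per unit): all 35 → value 136, running total 368.00
- D (59/21 per unit): 17 of 21 → value 17×59/21 = 47.7619, running total 415.76
Total 415.76.

415.76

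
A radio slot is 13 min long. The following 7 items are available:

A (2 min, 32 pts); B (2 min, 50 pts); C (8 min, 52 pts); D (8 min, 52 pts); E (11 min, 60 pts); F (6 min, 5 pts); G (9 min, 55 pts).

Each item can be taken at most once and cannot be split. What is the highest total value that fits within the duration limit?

Check high-value combinations within 13 min:
- A+B+G: duration 2+2+9=13, value 32+50+55=137
- A+B+C: duration 2+2+8=12, value 32+50+52=134
- A+B+D: duration 2+2+8=12, value 32+50+52=134
- B+E: duration 2+11=13, value 50+60=110
- B+G: duration 2+9=11, value 50+55=105
Best: 137 pts.

137 pts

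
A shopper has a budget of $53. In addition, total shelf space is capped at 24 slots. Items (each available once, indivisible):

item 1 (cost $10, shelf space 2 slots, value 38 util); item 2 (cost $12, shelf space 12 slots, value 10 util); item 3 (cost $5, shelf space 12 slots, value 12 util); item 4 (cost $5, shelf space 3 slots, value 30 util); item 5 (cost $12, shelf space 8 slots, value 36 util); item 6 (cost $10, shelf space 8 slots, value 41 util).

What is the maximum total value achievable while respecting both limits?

145 util

Feasible sets respecting both limits:
- item 1+item 4+item 5+item 6: cost 37, shelf space 21, value 145
- item 1+item 5+item 6: cost 32, shelf space 18, value 115
- item 1+item 4+item 6: cost 25, shelf space 13, value 109
- item 4+item 5+item 6: cost 27, shelf space 19, value 107
Best: 145 util.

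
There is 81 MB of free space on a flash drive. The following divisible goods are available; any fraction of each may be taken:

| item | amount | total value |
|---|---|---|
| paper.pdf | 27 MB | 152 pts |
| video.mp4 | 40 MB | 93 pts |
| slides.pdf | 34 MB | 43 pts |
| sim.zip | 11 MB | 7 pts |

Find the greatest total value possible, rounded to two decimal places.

262.71

Take in order of value per unit:
- paper.pdf (152/27 per unit): all 27 → value 152, running total 152.00
- video.mp4 (93/40 per unit): all 40 → value 93, running total 245.00
- slides.pdf (43/34 per unit): 14 of 34 → value 14×43/34 = 17.7059, running total 262.71
Total 262.71.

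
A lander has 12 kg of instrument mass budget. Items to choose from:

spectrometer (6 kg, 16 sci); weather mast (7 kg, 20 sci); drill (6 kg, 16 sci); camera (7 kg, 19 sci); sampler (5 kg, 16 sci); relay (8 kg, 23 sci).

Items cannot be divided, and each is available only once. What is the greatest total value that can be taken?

36 sci

This is a 0/1 knapsack; check combinations near the capacity.
- weather mast+sampler: mass 7+5=12, value 20+16=36
- camera+sampler: mass 7+5=12, value 19+16=35
- spectrometer+sampler: mass 6+5=11, value 16+16=32
- drill+sampler: mass 6+5=11, value 16+16=32
Best: 36 sci.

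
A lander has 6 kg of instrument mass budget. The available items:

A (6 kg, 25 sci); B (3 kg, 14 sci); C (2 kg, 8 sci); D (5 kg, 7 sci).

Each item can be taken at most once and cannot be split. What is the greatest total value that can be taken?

25 sci

This is a 0/1 knapsack; check combinations near the capacity.
- A: mass 6, value 25
- B+C: mass 3+2=5, value 14+8=22
- B: mass 3, value 14
- C: mass 2, value 8
Best: 25 sci.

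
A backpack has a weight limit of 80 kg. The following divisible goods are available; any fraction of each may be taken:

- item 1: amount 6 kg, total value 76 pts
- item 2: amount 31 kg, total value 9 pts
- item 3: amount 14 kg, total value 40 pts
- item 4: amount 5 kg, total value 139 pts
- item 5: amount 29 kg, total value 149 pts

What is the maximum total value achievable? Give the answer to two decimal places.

411.55

Take in order of value per unit:
- item 4 (139/5 per unit): all 5 → value 139, running total 139.00
- item 1 (76/6 per unit): all 6 → value 76, running total 215.00
- item 5 (149/29 per unit): all 29 → value 149, running total 364.00
- item 3 (40/14 per unit): all 14 → value 40, running total 404.00
- item 2 (9/31 per unit): 26 of 31 → value 26×9/31 = 7.5484, running total 411.55
Total 411.55.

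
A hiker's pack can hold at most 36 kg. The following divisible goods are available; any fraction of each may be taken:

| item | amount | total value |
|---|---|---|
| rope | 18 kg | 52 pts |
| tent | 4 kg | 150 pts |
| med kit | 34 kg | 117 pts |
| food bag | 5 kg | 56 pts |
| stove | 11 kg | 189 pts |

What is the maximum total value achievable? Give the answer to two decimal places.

Take in order of value per unit:
- tent (150/4 per unit): all 4 → value 150, running total 150.00
- stove (189/11 per unit): all 11 → value 189, running total 339.00
- food bag (56/5 per unit): all 5 → value 56, running total 395.00
- med kit (117/34 per unit): 16 of 34 → value 16×117/34 = 55.0588, running total 450.06
Total 450.06.

450.06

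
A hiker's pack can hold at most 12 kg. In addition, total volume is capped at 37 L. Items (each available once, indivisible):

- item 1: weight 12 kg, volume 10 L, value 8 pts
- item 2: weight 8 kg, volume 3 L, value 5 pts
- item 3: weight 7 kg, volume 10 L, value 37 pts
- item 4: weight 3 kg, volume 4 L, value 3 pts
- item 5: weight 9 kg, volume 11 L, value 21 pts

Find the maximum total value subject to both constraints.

40 pts

Feasible sets respecting both limits:
- item 3+item 4: weight 10, volume 14, value 40
- item 3: weight 7, volume 10, value 37
- item 4+item 5: weight 12, volume 15, value 24
- item 5: weight 9, volume 11, value 21
Best: 40 pts.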